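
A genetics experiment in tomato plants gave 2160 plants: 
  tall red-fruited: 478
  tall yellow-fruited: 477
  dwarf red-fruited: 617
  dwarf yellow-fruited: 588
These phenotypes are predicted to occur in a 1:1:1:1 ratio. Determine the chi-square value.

29.715

Under the 1:1:1:1 hypothesis (Σ ratio = 4, N = 2160):
  tall red-fruited: 2160 × 1/4 = 540
  tall yellow-fruited: 2160 × 1/4 = 540
  dwarf red-fruited: 2160 × 1/4 = 540
  dwarf yellow-fruited: 2160 × 1/4 = 540
χ² = Σ (O − E)² / E
  tall red-fruited: (478 − 540)² / 540 = 7.1185
  tall yellow-fruited: (477 − 540)² / 540 = 7.3500
  dwarf red-fruited: (617 − 540)² / 540 = 10.9796
  dwarf yellow-fruited: (588 − 540)² / 540 = 4.2667
χ² = 7.1185 + 7.3500 + 10.9796 + 4.2667 = 29.7148 ≈ 29.715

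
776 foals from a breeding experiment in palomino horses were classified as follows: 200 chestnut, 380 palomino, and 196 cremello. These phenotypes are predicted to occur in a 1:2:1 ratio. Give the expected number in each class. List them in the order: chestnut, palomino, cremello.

Total ratio parts = 4. Expected numbers out of 776:
  chestnut: 776 × 1/4 = 194
  palomino: 776 × 2/4 = 388
  cremello: 776 × 1/4 = 194

194, 388, 194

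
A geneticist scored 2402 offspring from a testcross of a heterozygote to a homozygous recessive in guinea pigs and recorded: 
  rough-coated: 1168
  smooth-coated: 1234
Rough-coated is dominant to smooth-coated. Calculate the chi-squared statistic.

A testcross of a heterozygote (Aa × aa) gives a 1:1 phenotypic ratio.
The 1:1 ratio has 2 parts, so with N = 2402 the expected counts are:
  rough-coated: 2402 × 1/2 = 1201
  smooth-coated: 2402 × 1/2 = 1201
χ² = Σ (O − E)² / E
  rough-coated: (1168 − 1201)² / 1201 = 0.9067
  smooth-coated: (1234 − 1201)² / 1201 = 0.9067
χ² = 0.9067 + 0.9067 = 1.8134 ≈ 1.813

1.813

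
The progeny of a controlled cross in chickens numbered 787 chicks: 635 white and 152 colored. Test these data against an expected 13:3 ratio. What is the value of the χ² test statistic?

0.164

The 13:3 ratio has 16 parts, so with N = 787 the expected counts are:
  white: 787 × 13/16 = 639.4375
  colored: 787 × 3/16 = 147.5625
χ² = Σ (O − E)² / E
  white: (635 − 639.4375)² / 639.4375 = 0.0308
  colored: (152 − 147.5625)² / 147.5625 = 0.1334
χ² = 0.0308 + 0.1334 = 0.1642 ≈ 0.164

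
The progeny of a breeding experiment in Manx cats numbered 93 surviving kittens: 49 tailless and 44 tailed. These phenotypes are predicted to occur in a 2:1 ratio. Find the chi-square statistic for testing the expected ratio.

8.177

Total ratio parts = 3. Expected numbers out of 93:
  tailless: 93 × 2/3 = 62
  tailed: 93 × 1/3 = 31
χ² = Σ (O − E)² / E
  tailless: (49 − 62)² / 62 = 2.7258
  tailed: (44 − 31)² / 31 = 5.4516
χ² = 2.7258 + 5.4516 = 8.1774 ≈ 8.177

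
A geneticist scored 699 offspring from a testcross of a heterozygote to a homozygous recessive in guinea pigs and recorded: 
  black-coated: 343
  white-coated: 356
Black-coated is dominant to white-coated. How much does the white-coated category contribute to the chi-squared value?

0.121

A testcross of a heterozygote (Aa × aa) gives a 1:1 phenotypic ratio.
The 1:1 ratio has 2 parts, so with N = 699 the expected counts are:
  black-coated: 699 × 1/2 = 349.5
  white-coated: 699 × 1/2 = 349.5
Contribution of white-coated: (356 − 349.5)² / 349.5 = 0.1209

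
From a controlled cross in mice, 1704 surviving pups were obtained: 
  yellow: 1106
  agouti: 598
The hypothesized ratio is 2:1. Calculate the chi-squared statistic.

2.377

Total ratio parts = 3. Expected numbers out of 1704:
  yellow: 1704 × 2/3 = 1136
  agouti: 1704 × 1/3 = 568
χ² = Σ (O − E)² / E
  yellow: (1106 − 1136)² / 1136 = 0.7923
  agouti: (598 − 568)² / 568 = 1.5845
χ² = 0.7923 + 1.5845 = 2.3768 ≈ 2.377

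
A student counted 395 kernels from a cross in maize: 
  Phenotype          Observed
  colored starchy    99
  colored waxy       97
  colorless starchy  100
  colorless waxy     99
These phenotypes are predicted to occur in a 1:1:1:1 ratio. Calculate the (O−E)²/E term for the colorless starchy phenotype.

0.016

The 1:1:1:1 ratio has 4 parts, so with N = 395 the expected counts are:
  colored starchy: 395 × 1/4 = 98.75
  colored waxy: 395 × 1/4 = 98.75
  colorless starchy: 395 × 1/4 = 98.75
  colorless waxy: 395 × 1/4 = 98.75
Contribution of colorless starchy: (100 − 98.75)² / 98.75 = 0.0158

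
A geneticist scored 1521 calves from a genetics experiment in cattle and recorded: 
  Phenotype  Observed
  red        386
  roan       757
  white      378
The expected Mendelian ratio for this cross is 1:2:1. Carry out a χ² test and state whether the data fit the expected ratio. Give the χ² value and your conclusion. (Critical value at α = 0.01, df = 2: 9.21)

Under the 1:2:1 hypothesis (Σ ratio = 4, N = 1521):
  red: 1521 × 1/4 = 380.25
  roan: 1521 × 2/4 = 760.5
  white: 1521 × 1/4 = 380.25
χ² = Σ (O − E)² / E
  red: (386 − 380.25)² / 380.25 = 0.0869
  roan: (757 − 760.5)² / 760.5 = 0.0161
  white: (378 − 380.25)² / 380.25 = 0.0133
χ² = 0.0869 + 0.0161 + 0.0133 = 0.1163 ≈ 0.116
Degrees of freedom = 3 − 1 = 2; critical value at α = 0.01 is 9.21.
Since 0.116 < 9.21, we fail to reject the null hypothesis — the data are consistent with the 1:2:1 ratio.

0.116; consistent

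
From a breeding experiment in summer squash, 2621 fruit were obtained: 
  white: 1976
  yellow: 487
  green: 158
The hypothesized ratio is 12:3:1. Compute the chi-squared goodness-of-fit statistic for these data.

0.300

The 12:3:1 ratio has 16 parts, so with N = 2621 the expected counts are:
  white: 2621 × 12/16 = 1965.75
  yellow: 2621 × 3/16 = 491.4375
  green: 2621 × 1/16 = 163.8125
χ² = Σ (O − E)² / E
  white: (1976 − 1965.75)² / 1965.75 = 0.0534
  yellow: (487 − 491.4375)² / 491.4375 = 0.0401
  green: (158 − 163.8125)² / 163.8125 = 0.2062
χ² = 0.0534 + 0.0401 + 0.2062 = 0.2997 ≈ 0.300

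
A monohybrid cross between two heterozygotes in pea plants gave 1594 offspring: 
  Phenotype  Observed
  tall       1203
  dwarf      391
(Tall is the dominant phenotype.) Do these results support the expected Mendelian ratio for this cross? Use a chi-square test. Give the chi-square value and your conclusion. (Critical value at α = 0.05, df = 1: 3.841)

0.188; consistent

For a monohybrid cross between heterozygotes with complete dominance, the expected phenotypic ratio is 3:1.
Under the 3:1 hypothesis (Σ ratio = 4, N = 1594):
  tall: 1594 × 3/4 = 1195.5
  dwarf: 1594 × 1/4 = 398.5
χ² = Σ (O − E)² / E
  tall: (1203 − 1195.5)² / 1195.5 = 0.0471
  dwarf: (391 − 398.5)² / 398.5 = 0.1412
χ² = 0.0471 + 0.1412 = 0.1883 ≈ 0.188
Degrees of freedom = 2 − 1 = 1; critical value at α = 0.05 is 3.841.
Since 0.188 < 3.841, we fail to reject the null hypothesis — the data are consistent with the 3:1 ratio.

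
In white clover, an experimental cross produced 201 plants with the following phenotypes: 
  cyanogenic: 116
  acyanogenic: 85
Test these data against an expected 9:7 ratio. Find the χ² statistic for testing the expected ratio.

Under the 9:7 hypothesis (Σ ratio = 16, N = 201):
  cyanogenic: 201 × 9/16 = 113.0625
  acyanogenic: 201 × 7/16 = 87.9375
χ² = Σ (O − E)² / E
  cyanogenic: (116 − 113.0625)² / 113.0625 = 0.0763
  acyanogenic: (85 − 87.9375)² / 87.9375 = 0.0981
χ² = 0.0763 + 0.0981 = 0.1744 ≈ 0.174

0.174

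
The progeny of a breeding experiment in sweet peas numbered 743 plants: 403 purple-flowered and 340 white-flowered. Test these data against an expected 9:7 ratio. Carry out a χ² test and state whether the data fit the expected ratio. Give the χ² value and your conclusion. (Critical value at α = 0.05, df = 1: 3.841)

Total ratio parts = 16. Expected numbers out of 743:
  purple-flowered: 743 × 9/16 = 417.9375
  white-flowered: 743 × 7/16 = 325.0625
χ² = Σ (O − E)² / E
  purple-flowered: (403 − 417.9375)² / 417.9375 = 0.5339
  white-flowered: (340 − 325.0625)² / 325.0625 = 0.6864
χ² = 0.5339 + 0.6864 = 1.2203 ≈ 1.220
Degrees of freedom = 2 − 1 = 1; critical value at α = 0.05 is 3.841.
Since 1.220 < 3.841, we fail to reject the null hypothesis — the data are consistent with the 9:7 ratio.

1.220; consistent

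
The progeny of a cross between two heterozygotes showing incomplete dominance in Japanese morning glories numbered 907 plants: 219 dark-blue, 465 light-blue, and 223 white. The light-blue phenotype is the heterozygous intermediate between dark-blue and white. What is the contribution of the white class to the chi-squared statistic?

With incomplete dominance, a heterozygote × heterozygote cross gives a 1:2:1 phenotypic ratio.
Expected counts for N = 907 under a 1:2:1 ratio (total parts = 4):
  dark-blue: 907 × 1/4 = 226.75
  light-blue: 907 × 2/4 = 453.5
  white: 907 × 1/4 = 226.75
Contribution of white: (223 − 226.75)² / 226.75 = 0.0620

0.062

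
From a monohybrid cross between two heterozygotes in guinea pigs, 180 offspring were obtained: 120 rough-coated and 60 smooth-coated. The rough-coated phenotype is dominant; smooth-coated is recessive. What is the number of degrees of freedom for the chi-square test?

For a monohybrid cross between heterozygotes with complete dominance, the expected phenotypic ratio is 3:1.
A goodness-of-fit test with 2 phenotype classes has df = 2 − 1 = 1.

1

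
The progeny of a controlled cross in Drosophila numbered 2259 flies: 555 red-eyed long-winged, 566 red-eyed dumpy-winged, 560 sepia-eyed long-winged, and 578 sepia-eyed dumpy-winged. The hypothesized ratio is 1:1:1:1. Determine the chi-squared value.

0.522

Total ratio parts = 4. Expected numbers out of 2259:
  red-eyed long-winged: 2259 × 1/4 = 564.75
  red-eyed dumpy-winged: 2259 × 1/4 = 564.75
  sepia-eyed long-winged: 2259 × 1/4 = 564.75
  sepia-eyed dumpy-winged: 2259 × 1/4 = 564.75
χ² = Σ (O − E)² / E
  red-eyed long-winged: (555 − 564.75)² / 564.75 = 0.1683
  red-eyed dumpy-winged: (566 − 564.75)² / 564.75 = 0.0028
  sepia-eyed long-winged: (560 − 564.75)² / 564.75 = 0.0400
  sepia-eyed dumpy-winged: (578 − 564.75)² / 564.75 = 0.3109
χ² = 0.1683 + 0.0028 + 0.0400 + 0.3109 = 0.522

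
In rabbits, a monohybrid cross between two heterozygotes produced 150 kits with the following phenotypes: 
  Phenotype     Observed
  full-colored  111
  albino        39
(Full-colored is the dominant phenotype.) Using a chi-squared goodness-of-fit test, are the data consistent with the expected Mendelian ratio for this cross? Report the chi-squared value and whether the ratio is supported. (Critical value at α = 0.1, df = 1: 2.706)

0.080; consistent

For a monohybrid cross between heterozygotes with complete dominance, the expected phenotypic ratio is 3:1.
Under the 3:1 hypothesis (Σ ratio = 4, N = 150):
  full-colored: 150 × 3/4 = 112.5
  albino: 150 × 1/4 = 37.5
χ² = Σ (O − E)² / E
  full-colored: (111 − 112.5)² / 112.5 = 0.0200
  albino: (39 − 37.5)² / 37.5 = 0.0600
χ² = 0.0200 + 0.0600 = 0.080
Degrees of freedom = 2 − 1 = 1; critical value at α = 0.1 is 2.706.
Since 0.080 < 2.706, we fail to reject the null hypothesis — the data are consistent with the 3:1 ratio.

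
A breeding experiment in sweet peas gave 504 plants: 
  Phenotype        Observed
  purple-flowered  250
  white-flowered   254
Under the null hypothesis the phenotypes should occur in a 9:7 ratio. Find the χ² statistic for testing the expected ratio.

9.048

Total ratio parts = 16. Expected numbers out of 504:
  purple-flowered: 504 × 9/16 = 283.5
  white-flowered: 504 × 7/16 = 220.5
χ² = Σ (O − E)² / E
  purple-flowered: (250 − 283.5)² / 283.5 = 3.9586
  white-flowered: (254 − 220.5)² / 220.5 = 5.0896
χ² = 3.9586 + 5.0896 = 9.0482 ≈ 9.048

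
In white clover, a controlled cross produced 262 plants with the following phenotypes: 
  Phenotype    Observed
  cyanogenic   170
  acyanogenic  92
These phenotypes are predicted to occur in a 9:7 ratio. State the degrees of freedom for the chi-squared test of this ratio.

A goodness-of-fit test with 2 phenotype classes has df = 2 − 1 = 1.

1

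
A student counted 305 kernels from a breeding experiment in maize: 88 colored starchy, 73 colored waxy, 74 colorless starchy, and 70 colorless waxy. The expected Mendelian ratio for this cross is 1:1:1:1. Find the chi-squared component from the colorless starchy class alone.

0.066

Under the 1:1:1:1 hypothesis (Σ ratio = 4, N = 305):
  colored starchy: 305 × 1/4 = 76.25
  colored waxy: 305 × 1/4 = 76.25
  colorless starchy: 305 × 1/4 = 76.25
  colorless waxy: 305 × 1/4 = 76.25
Contribution of colorless starchy: (74 − 76.25)² / 76.25 = 0.0664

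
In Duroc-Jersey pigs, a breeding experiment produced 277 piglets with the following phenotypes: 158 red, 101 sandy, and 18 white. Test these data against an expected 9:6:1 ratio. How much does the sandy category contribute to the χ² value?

Total ratio parts = 16. Expected numbers out of 277:
  red: 277 × 9/16 = 155.8125
  sandy: 277 × 6/16 = 103.875
  white: 277 × 1/16 = 17.3125
Contribution of sandy: (101 − 103.875)² / 103.875 = 0.0796

0.080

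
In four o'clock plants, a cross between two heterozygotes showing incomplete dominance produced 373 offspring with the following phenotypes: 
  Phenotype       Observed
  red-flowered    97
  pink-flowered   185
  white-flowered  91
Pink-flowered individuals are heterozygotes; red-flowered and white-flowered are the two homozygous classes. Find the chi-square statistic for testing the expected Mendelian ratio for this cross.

With incomplete dominance, a heterozygote × heterozygote cross gives a 1:2:1 phenotypic ratio.
Under the 1:2:1 hypothesis (Σ ratio = 4, N = 373):
  red-flowered: 373 × 1/4 = 93.25
  pink-flowered: 373 × 2/4 = 186.5
  white-flowered: 373 × 1/4 = 93.25
χ² = Σ (O − E)² / E
  red-flowered: (97 − 93.25)² / 93.25 = 0.1508
  pink-flowered: (185 − 186.5)² / 186.5 = 0.0121
  white-flowered: (91 − 93.25)² / 93.25 = 0.0543
χ² = 0.1508 + 0.0121 + 0.0543 = 0.2172 ≈ 0.217

0.217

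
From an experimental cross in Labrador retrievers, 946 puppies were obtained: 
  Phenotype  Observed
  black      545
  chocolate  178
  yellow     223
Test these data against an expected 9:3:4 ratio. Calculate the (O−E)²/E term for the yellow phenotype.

0.771

Total ratio parts = 16. Expected numbers out of 946:
  black: 946 × 9/16 = 532.125
  chocolate: 946 × 3/16 = 177.375
  yellow: 946 × 4/16 = 236.5
Contribution of yellow: (223 − 236.5)² / 236.5 = 0.7706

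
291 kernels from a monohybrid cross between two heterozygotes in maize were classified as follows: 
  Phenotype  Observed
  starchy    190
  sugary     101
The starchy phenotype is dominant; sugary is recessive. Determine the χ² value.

14.627

For a monohybrid cross between heterozygotes with complete dominance, the expected phenotypic ratio is 3:1.
Under the 3:1 hypothesis (Σ ratio = 4, N = 291):
  starchy: 291 × 3/4 = 218.25
  sugary: 291 × 1/4 = 72.75
χ² = Σ (O − E)² / E
  starchy: (190 − 218.25)² / 218.25 = 3.6566
  sugary: (101 − 72.75)² / 72.75 = 10.9699
χ² = 3.6566 + 10.9699 = 14.6265 ≈ 14.627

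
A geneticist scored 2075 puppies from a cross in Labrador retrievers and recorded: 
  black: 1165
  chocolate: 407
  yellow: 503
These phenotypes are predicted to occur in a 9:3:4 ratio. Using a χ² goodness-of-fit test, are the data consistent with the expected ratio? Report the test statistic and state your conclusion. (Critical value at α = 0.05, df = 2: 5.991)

Under the 9:3:4 hypothesis (Σ ratio = 16, N = 2075):
  black: 2075 × 9/16 = 1167.1875
  chocolate: 2075 × 3/16 = 389.0625
  yellow: 2075 × 4/16 = 518.75
χ² = Σ (O − E)² / E
  black: (1165 − 1167.1875)² / 1167.1875 = 0.0041
  chocolate: (407 − 389.0625)² / 389.0625 = 0.8270
  yellow: (503 − 518.75)² / 518.75 = 0.4782
χ² = 0.0041 + 0.8270 + 0.4782 = 1.3093 ≈ 1.309
Degrees of freedom = 3 − 1 = 2; critical value at α = 0.05 is 5.991.
Since 1.309 < 5.991, we fail to reject the null hypothesis — the data are consistent with the 9:3:4 ratio.

1.309; consistent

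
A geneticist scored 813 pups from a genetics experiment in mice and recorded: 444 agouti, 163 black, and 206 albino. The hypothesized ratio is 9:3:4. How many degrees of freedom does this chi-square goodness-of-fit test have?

2

A goodness-of-fit test with 3 phenotype classes has df = 3 − 1 = 2.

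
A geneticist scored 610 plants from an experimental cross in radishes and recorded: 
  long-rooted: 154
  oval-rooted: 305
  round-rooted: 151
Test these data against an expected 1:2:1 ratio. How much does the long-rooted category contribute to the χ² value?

0.015

Under the 1:2:1 hypothesis (Σ ratio = 4, N = 610):
  long-rooted: 610 × 1/4 = 152.5
  oval-rooted: 610 × 2/4 = 305
  round-rooted: 610 × 1/4 = 152.5
Contribution of long-rooted: (154 − 152.5)² / 152.5 = 0.0148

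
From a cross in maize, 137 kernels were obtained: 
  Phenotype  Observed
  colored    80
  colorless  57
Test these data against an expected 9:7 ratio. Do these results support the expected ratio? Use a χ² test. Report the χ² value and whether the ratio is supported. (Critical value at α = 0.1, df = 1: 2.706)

0.256; consistent

Total ratio parts = 16. Expected numbers out of 137:
  colored: 137 × 9/16 = 77.0625
  colorless: 137 × 7/16 = 59.9375
χ² = Σ (O − E)² / E
  colored: (80 − 77.0625)² / 77.0625 = 0.1120
  colorless: (57 − 59.9375)² / 59.9375 = 0.1440
χ² = 0.1120 + 0.1440 = 0.256
Degrees of freedom = 2 − 1 = 1; critical value at α = 0.1 is 2.706.
Since 0.256 < 2.706, we fail to reject the null hypothesis — the data are consistent with the 9:7 ratio.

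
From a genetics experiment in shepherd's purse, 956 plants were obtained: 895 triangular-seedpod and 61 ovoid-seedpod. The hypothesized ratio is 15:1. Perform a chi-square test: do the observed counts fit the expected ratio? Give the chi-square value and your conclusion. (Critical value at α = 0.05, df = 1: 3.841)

0.028; consistent

Total ratio parts = 16. Expected numbers out of 956:
  triangular-seedpod: 956 × 15/16 = 896.25
  ovoid-seedpod: 956 × 1/16 = 59.75
χ² = Σ (O − E)² / E
  triangular-seedpod: (895 − 896.25)² / 896.25 = 0.0017
  ovoid-seedpod: (61 − 59.75)² / 59.75 = 0.0262
χ² = 0.0017 + 0.0262 = 0.0279 ≈ 0.028
Degrees of freedom = 2 − 1 = 1; critical value at α = 0.05 is 3.841.
Since 0.028 < 3.841, we fail to reject the null hypothesis — the data are consistent with the 15:1 ratio.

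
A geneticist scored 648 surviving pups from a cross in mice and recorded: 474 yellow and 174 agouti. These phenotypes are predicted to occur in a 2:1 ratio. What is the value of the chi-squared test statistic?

Total ratio parts = 3. Expected numbers out of 648:
  yellow: 648 × 2/3 = 432
  agouti: 648 × 1/3 = 216
χ² = Σ (O − E)² / E
  yellow: (474 − 432)² / 432 = 4.0833
  agouti: (174 − 216)² / 216 = 8.1667
χ² = 4.0833 + 8.1667 = 12.250

12.250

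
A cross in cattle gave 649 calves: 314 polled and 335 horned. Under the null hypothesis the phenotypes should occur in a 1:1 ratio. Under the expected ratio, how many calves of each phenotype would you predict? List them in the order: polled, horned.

324.5, 324.5

The 1:1 ratio has 2 parts, so with N = 649 the expected counts are:
  polled: 649 × 1/2 = 324.5
  horned: 649 × 1/2 = 324.5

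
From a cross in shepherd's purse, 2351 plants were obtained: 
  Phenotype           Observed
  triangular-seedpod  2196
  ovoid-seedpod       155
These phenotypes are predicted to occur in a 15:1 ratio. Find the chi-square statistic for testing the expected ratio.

Under the 15:1 hypothesis (Σ ratio = 16, N = 2351):
  triangular-seedpod: 2351 × 15/16 = 2204.0625
  ovoid-seedpod: 2351 × 1/16 = 146.9375
χ² = Σ (O − E)² / E
  triangular-seedpod: (2196 − 2204.0625)² / 2204.0625 = 0.0295
  ovoid-seedpod: (155 − 146.9375)² / 146.9375 = 0.4424
χ² = 0.0295 + 0.4424 = 0.4719 ≈ 0.472

0.472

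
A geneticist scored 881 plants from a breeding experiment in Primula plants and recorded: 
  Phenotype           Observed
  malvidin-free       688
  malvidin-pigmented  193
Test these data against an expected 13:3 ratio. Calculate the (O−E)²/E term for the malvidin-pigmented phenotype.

Total ratio parts = 16. Expected numbers out of 881:
  malvidin-free: 881 × 13/16 = 715.8125
  malvidin-pigmented: 881 × 3/16 = 165.1875
Contribution of malvidin-pigmented: (193 − 165.1875)² / 165.1875 = 4.6828

4.683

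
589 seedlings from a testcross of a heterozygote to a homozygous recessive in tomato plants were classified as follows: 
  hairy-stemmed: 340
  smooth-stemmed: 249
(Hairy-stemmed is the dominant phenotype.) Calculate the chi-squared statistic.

14.059

A testcross of a heterozygote (Aa × aa) gives a 1:1 phenotypic ratio.
Expected counts for N = 589 under a 1:1 ratio (total parts = 2):
  hairy-stemmed: 589 × 1/2 = 294.5
  smooth-stemmed: 589 × 1/2 = 294.5
χ² = Σ (O − E)² / E
  hairy-stemmed: (340 − 294.5)² / 294.5 = 7.0297
  smooth-stemmed: (249 − 294.5)² / 294.5 = 7.0297
χ² = 7.0297 + 7.0297 = 14.0594 ≈ 14.059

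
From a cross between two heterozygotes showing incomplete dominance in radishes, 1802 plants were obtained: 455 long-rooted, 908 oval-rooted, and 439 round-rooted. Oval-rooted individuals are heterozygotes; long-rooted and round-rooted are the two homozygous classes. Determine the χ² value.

0.393

With incomplete dominance, a heterozygote × heterozygote cross gives a 1:2:1 phenotypic ratio.
The 1:2:1 ratio has 4 parts, so with N = 1802 the expected counts are:
  long-rooted: 1802 × 1/4 = 450.5
  oval-rooted: 1802 × 2/4 = 901
  round-rooted: 1802 × 1/4 = 450.5
χ² = Σ (O − E)² / E
  long-rooted: (455 − 450.5)² / 450.5 = 0.0450
  oval-rooted: (908 − 901)² / 901 = 0.0544
  round-rooted: (439 − 450.5)² / 450.5 = 0.2936
χ² = 0.0450 + 0.0544 + 0.2936 = 0.393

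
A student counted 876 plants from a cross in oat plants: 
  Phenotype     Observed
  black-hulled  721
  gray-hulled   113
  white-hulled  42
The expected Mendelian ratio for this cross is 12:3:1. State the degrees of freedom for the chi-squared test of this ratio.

A goodness-of-fit test with 3 phenotype classes has df = 3 − 1 = 2.

2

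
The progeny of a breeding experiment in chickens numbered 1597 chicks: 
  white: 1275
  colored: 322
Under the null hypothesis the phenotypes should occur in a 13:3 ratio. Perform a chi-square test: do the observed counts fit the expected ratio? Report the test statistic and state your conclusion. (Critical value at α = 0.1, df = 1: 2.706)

2.092; consistent

The 13:3 ratio has 16 parts, so with N = 1597 the expected counts are:
  white: 1597 × 13/16 = 1297.5625
  colored: 1597 × 3/16 = 299.4375
χ² = Σ (O − E)² / E
  white: (1275 − 1297.5625)² / 1297.5625 = 0.3923
  colored: (322 − 299.4375)² / 299.4375 = 1.7001
χ² = 0.3923 + 1.7001 = 2.0924 ≈ 2.092
Degrees of freedom = 2 − 1 = 1; critical value at α = 0.1 is 2.706.
Since 2.092 < 2.706, we fail to reject the null hypothesis — the data are consistent with the 13:3 ratio.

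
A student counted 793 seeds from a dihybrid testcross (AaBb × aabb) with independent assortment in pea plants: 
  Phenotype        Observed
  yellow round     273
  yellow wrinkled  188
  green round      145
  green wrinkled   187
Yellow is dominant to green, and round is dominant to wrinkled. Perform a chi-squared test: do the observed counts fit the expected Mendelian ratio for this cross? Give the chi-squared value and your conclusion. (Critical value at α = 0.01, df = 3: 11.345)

43.656; not consistent

A dihybrid testcross with independent assortment gives a 1:1:1:1 ratio.
Expected counts for N = 793 under a 1:1:1:1 ratio (total parts = 4):
  yellow round: 793 × 1/4 = 198.25
  yellow wrinkled: 793 × 1/4 = 198.25
  green round: 793 × 1/4 = 198.25
  green wrinkled: 793 × 1/4 = 198.25
χ² = Σ (O − E)² / E
  yellow round: (273 − 198.25)² / 198.25 = 28.1844
  yellow wrinkled: (188 − 198.25)² / 198.25 = 0.5299
  green round: (145 − 198.25)² / 198.25 = 14.3030
  green wrinkled: (187 − 198.25)² / 198.25 = 0.6384
χ² = 28.1844 + 0.5299 + 14.3030 + 0.6384 = 43.6557 ≈ 43.656
Degrees of freedom = 4 − 1 = 3; critical value at α = 0.01 is 11.345.
Since 43.656 > 11.345, we reject the null hypothesis — the data do not fit the 1:1:1:1 ratio.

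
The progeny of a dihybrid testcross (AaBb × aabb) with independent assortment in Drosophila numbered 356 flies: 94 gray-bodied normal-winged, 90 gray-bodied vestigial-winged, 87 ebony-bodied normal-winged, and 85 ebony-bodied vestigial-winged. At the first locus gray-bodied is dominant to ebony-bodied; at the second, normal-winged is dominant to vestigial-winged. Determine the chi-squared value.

A dihybrid testcross with independent assortment gives a 1:1:1:1 ratio.
Under the 1:1:1:1 hypothesis (Σ ratio = 4, N = 356):
  gray-bodied normal-winged: 356 × 1/4 = 89
  gray-bodied vestigial-winged: 356 × 1/4 = 89
  ebony-bodied normal-winged: 356 × 1/4 = 89
  ebony-bodied vestigial-winged: 356 × 1/4 = 89
χ² = Σ (O − E)² / E
  gray-bodied normal-winged: (94 − 89)² / 89 = 0.2809
  gray-bodied vestigial-winged: (90 − 89)² / 89 = 0.0112
  ebony-bodied normal-winged: (87 − 89)² / 89 = 0.0449
  ebony-bodied vestigial-winged: (85 − 89)² / 89 = 0.1798
χ² = 0.2809 + 0.0112 + 0.0449 + 0.1798 = 0.5168 ≈ 0.517

0.517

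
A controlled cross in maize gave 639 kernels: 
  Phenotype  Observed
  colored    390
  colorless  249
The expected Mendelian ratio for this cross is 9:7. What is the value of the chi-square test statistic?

The 9:7 ratio has 16 parts, so with N = 639 the expected counts are:
  colored: 639 × 9/16 = 359.4375
  colorless: 639 × 7/16 = 279.5625
χ² = Σ (O − E)² / E
  colored: (390 − 359.4375)² / 359.4375 = 2.5987
  colorless: (249 − 279.5625)² / 279.5625 = 3.3412
χ² = 2.5987 + 3.3412 = 5.9399 ≈ 5.940

5.940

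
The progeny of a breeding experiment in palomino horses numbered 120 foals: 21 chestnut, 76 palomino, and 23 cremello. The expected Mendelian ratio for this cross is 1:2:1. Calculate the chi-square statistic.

8.600

Under the 1:2:1 hypothesis (Σ ratio = 4, N = 120):
  chestnut: 120 × 1/4 = 30
  palomino: 120 × 2/4 = 60
  cremello: 120 × 1/4 = 30
χ² = Σ (O − E)² / E
  chestnut: (21 − 30)² / 30 = 2.7000
  palomino: (76 − 60)² / 60 = 4.2667
  cremello: (23 − 30)² / 30 = 1.6333
χ² = 2.7000 + 4.2667 + 1.6333 = 8.600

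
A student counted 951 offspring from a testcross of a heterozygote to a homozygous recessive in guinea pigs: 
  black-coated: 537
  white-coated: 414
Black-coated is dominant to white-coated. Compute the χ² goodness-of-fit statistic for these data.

15.909

A testcross of a heterozygote (Aa × aa) gives a 1:1 phenotypic ratio.
The 1:1 ratio has 2 parts, so with N = 951 the expected counts are:
  black-coated: 951 × 1/2 = 475.5
  white-coated: 951 × 1/2 = 475.5
χ² = Σ (O − E)² / E
  black-coated: (537 − 475.5)² / 475.5 = 7.9543
  white-coated: (414 − 475.5)² / 475.5 = 7.9543
χ² = 7.9543 + 7.9543 = 15.9086 ≈ 15.909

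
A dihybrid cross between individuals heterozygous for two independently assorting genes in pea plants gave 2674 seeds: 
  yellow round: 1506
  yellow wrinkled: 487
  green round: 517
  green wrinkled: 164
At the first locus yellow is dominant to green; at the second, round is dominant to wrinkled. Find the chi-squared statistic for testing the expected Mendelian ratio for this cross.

0.960

A dihybrid F₂ with independent assortment and complete dominance at both loci gives a 9:3:3:1 phenotypic ratio.
Total ratio parts = 16. Expected numbers out of 2674:
  yellow round: 2674 × 9/16 = 1504.125
  yellow wrinkled: 2674 × 3/16 = 501.375
  green round: 2674 × 3/16 = 501.375
  green wrinkled: 2674 × 1/16 = 167.125
χ² = Σ (O − E)² / E
  yellow round: (1506 − 1504.125)² / 1504.125 = 0.0023
  yellow wrinkled: (487 − 501.375)² / 501.375 = 0.4121
  green round: (517 − 501.375)² / 501.375 = 0.4869
  green wrinkled: (164 − 167.125)² / 167.125 = 0.0584
χ² = 0.0023 + 0.4121 + 0.4869 + 0.0584 = 0.9597 ≈ 0.960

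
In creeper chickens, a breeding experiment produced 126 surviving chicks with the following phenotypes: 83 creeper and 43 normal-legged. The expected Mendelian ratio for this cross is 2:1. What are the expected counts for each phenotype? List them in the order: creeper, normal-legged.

84, 42

Total ratio parts = 3. Expected numbers out of 126:
  creeper: 126 × 2/3 = 84
  normal-legged: 126 × 1/3 = 42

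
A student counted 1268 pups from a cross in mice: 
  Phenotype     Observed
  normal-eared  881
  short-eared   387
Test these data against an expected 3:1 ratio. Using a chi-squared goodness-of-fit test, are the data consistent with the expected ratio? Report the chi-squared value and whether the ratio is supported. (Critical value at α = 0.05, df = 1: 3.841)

20.610; not consistent

Expected counts for N = 1268 under a 3:1 ratio (total parts = 4):
  normal-eared: 1268 × 3/4 = 951
  short-eared: 1268 × 1/4 = 317
χ² = Σ (O − E)² / E
  normal-eared: (881 − 951)² / 951 = 5.1525
  short-eared: (387 − 317)² / 317 = 15.4574
χ² = 5.1525 + 15.4574 = 20.6099 ≈ 20.610
Degrees of freedom = 2 − 1 = 1; critical value at α = 0.05 is 3.841.
Since 20.610 > 3.841, we reject the null hypothesis — the data do not fit the 3:1 ratio.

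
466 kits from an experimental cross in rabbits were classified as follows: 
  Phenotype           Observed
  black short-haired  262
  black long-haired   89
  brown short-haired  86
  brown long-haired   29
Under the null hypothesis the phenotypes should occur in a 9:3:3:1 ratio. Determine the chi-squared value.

0.052

Total ratio parts = 16. Expected numbers out of 466:
  black short-haired: 466 × 9/16 = 262.125
  black long-haired: 466 × 3/16 = 87.375
  brown short-haired: 466 × 3/16 = 87.375
  brown long-haired: 466 × 1/16 = 29.125
χ² = Σ (O − E)² / E
  black short-haired: (262 − 262.125)² / 262.125 = 0.0001
  black long-haired: (89 − 87.375)² / 87.375 = 0.0302
  brown short-haired: (86 − 87.375)² / 87.375 = 0.0216
  brown long-haired: (29 − 29.125)² / 29.125 = 0.0005
χ² = 0.0001 + 0.0302 + 0.0216 + 0.0005 = 0.0524 ≈ 0.052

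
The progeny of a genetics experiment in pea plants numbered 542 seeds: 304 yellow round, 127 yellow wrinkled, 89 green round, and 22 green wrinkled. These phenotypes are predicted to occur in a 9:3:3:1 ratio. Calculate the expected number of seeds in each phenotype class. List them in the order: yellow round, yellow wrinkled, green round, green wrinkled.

304.875, 101.625, 101.625, 33.875

The 9:3:3:1 ratio has 16 parts, so with N = 542 the expected counts are:
  yellow round: 542 × 9/16 = 304.875
  yellow wrinkled: 542 × 3/16 = 101.625
  green round: 542 × 3/16 = 101.625
  green wrinkled: 542 × 1/16 = 33.875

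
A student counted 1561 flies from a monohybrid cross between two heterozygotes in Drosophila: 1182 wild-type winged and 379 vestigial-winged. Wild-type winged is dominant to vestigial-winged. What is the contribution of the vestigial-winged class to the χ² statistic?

0.324

For a monohybrid cross between heterozygotes with complete dominance, the expected phenotypic ratio is 3:1.
The 3:1 ratio has 4 parts, so with N = 1561 the expected counts are:
  wild-type winged: 1561 × 3/4 = 1170.75
  vestigial-winged: 1561 × 1/4 = 390.25
Contribution of vestigial-winged: (379 − 390.25)² / 390.25 = 0.3243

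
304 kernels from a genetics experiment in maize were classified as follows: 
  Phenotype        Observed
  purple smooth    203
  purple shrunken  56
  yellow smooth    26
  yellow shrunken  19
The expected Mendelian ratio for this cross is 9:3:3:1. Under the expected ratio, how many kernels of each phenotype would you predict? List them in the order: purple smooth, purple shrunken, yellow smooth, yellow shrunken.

The 9:3:3:1 ratio has 16 parts, so with N = 304 the expected counts are:
  purple smooth: 304 × 9/16 = 171
  purple shrunken: 304 × 3/16 = 57
  yellow smooth: 304 × 3/16 = 57
  yellow shrunken: 304 × 1/16 = 19

171, 57, 57, 19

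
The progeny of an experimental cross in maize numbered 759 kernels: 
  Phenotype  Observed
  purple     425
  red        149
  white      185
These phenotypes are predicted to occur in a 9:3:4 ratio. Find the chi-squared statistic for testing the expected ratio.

Total ratio parts = 16. Expected numbers out of 759:
  purple: 759 × 9/16 = 426.9375
  red: 759 × 3/16 = 142.3125
  white: 759 × 4/16 = 189.75
χ² = Σ (O − E)² / E
  purple: (425 − 426.9375)² / 426.9375 = 0.0088
  red: (149 − 142.3125)² / 142.3125 = 0.3143
  white: (185 − 189.75)² / 189.75 = 0.1189
χ² = 0.0088 + 0.3143 + 0.1189 = 0.442

0.442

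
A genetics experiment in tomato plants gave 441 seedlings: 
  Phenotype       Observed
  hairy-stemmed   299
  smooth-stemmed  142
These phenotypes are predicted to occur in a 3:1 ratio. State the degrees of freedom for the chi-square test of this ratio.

A goodness-of-fit test with 2 phenotype classes has df = 2 − 1 = 1.

1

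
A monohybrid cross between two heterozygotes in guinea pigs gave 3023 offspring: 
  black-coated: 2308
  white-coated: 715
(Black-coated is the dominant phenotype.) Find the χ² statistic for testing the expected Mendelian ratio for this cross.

2.930

For a monohybrid cross between heterozygotes with complete dominance, the expected phenotypic ratio is 3:1.
Under the 3:1 hypothesis (Σ ratio = 4, N = 3023):
  black-coated: 3023 × 3/4 = 2267.25
  white-coated: 3023 × 1/4 = 755.75
χ² = Σ (O − E)² / E
  black-coated: (2308 − 2267.25)² / 2267.25 = 0.7324
  white-coated: (715 − 755.75)² / 755.75 = 2.1972
χ² = 0.7324 + 2.1972 = 2.9296 ≈ 2.930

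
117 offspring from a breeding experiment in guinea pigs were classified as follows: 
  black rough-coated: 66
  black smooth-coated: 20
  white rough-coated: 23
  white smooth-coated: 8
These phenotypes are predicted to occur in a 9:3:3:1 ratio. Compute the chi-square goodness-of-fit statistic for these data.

0.288

Total ratio parts = 16. Expected numbers out of 117:
  black rough-coated: 117 × 9/16 = 65.8125
  black smooth-coated: 117 × 3/16 = 21.9375
  white rough-coated: 117 × 3/16 = 21.9375
  white smooth-coated: 117 × 1/16 = 7.3125
χ² = Σ (O − E)² / E
  black rough-coated: (66 − 65.8125)² / 65.8125 = 0.0005
  black smooth-coated: (20 − 21.9375)² / 21.9375 = 0.1711
  white rough-coated: (23 − 21.9375)² / 21.9375 = 0.0515
  white smooth-coated: (8 − 7.3125)² / 7.3125 = 0.0646
χ² = 0.0005 + 0.1711 + 0.0515 + 0.0646 = 0.2877 ≈ 0.288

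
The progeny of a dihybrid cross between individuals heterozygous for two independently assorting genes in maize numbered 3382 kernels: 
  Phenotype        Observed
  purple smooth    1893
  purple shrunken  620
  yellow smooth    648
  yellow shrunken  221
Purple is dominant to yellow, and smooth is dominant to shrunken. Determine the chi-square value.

1.103

A dihybrid F₂ with independent assortment and complete dominance at both loci gives a 9:3:3:1 phenotypic ratio.
Under the 9:3:3:1 hypothesis (Σ ratio = 16, N = 3382):
  purple smooth: 3382 × 9/16 = 1902.375
  purple shrunken: 3382 × 3/16 = 634.125
  yellow smooth: 3382 × 3/16 = 634.125
  yellow shrunken: 3382 × 1/16 = 211.375
χ² = Σ (O − E)² / E
  purple smooth: (1893 − 1902.375)² / 1902.375 = 0.0462
  purple shrunken: (620 − 634.125)² / 634.125 = 0.3146
  yellow smooth: (648 − 634.125)² / 634.125 = 0.3036
  yellow shrunken: (221 − 211.375)² / 211.375 = 0.4383
χ² = 0.0462 + 0.3146 + 0.3036 + 0.4383 = 1.1027 ≈ 1.103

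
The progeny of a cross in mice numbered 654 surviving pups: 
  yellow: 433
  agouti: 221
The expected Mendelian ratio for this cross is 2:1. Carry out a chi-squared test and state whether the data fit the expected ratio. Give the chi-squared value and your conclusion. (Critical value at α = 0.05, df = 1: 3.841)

0.062; consistent

The 2:1 ratio has 3 parts, so with N = 654 the expected counts are:
  yellow: 654 × 2/3 = 436
  agouti: 654 × 1/3 = 218
χ² = Σ (O − E)² / E
  yellow: (433 − 436)² / 436 = 0.0206
  agouti: (221 − 218)² / 218 = 0.0413
χ² = 0.0206 + 0.0413 = 0.0619 ≈ 0.062
Degrees of freedom = 2 − 1 = 1; critical value at α = 0.05 is 3.841.
Since 0.062 < 3.841, we fail to reject the null hypothesis — the data are consistent with the 2:1 ratio.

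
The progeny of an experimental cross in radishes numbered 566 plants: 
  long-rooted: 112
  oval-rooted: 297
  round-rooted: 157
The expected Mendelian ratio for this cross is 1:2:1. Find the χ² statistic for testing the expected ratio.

8.541

Expected counts for N = 566 under a 1:2:1 ratio (total parts = 4):
  long-rooted: 566 × 1/4 = 141.5
  oval-rooted: 566 × 2/4 = 283
  round-rooted: 566 × 1/4 = 141.5
χ² = Σ (O − E)² / E
  long-rooted: (112 − 141.5)² / 141.5 = 6.1502
  oval-rooted: (297 − 283)² / 283 = 0.6926
  round-rooted: (157 − 141.5)² / 141.5 = 1.6979
χ² = 6.1502 + 0.6926 + 1.6979 = 8.5407 ≈ 8.541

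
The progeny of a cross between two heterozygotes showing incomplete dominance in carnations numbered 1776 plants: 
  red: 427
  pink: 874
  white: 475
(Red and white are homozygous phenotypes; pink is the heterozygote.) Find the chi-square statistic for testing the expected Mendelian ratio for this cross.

3.036

With incomplete dominance, a heterozygote × heterozygote cross gives a 1:2:1 phenotypic ratio.
Total ratio parts = 4. Expected numbers out of 1776:
  red: 1776 × 1/4 = 444
  pink: 1776 × 2/4 = 888
  white: 1776 × 1/4 = 444
χ² = Σ (O − E)² / E
  red: (427 − 444)² / 444 = 0.6509
  pink: (874 − 888)² / 888 = 0.2207
  white: (475 − 444)² / 444 = 2.1644
χ² = 0.6509 + 0.2207 + 2.1644 = 3.036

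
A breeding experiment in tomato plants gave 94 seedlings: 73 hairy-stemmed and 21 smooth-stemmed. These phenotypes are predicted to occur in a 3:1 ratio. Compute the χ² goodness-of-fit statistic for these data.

The 3:1 ratio has 4 parts, so with N = 94 the expected counts are:
  hairy-stemmed: 94 × 3/4 = 70.5
  smooth-stemmed: 94 × 1/4 = 23.5
χ² = Σ (O − E)² / E
  hairy-stemmed: (73 − 70.5)² / 70.5 = 0.0887
  smooth-stemmed: (21 − 23.5)² / 23.5 = 0.2660
χ² = 0.0887 + 0.2660 = 0.3547 ≈ 0.355

0.355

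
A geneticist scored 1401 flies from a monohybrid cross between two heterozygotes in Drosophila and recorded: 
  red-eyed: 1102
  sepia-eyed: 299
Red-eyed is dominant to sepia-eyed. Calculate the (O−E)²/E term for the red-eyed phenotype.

2.500

For a monohybrid cross between heterozygotes with complete dominance, the expected phenotypic ratio is 3:1.
Expected counts for N = 1401 under a 3:1 ratio (total parts = 4):
  red-eyed: 1401 × 3/4 = 1050.75
  sepia-eyed: 1401 × 1/4 = 350.25
Contribution of red-eyed: (1102 − 1050.75)² / 1050.75 = 2.4997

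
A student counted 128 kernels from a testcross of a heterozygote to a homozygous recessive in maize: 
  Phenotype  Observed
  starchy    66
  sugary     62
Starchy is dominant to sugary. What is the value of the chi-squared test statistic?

0.125

A testcross of a heterozygote (Aa × aa) gives a 1:1 phenotypic ratio.
Total ratio parts = 2. Expected numbers out of 128:
  starchy: 128 × 1/2 = 64
  sugary: 128 × 1/2 = 64
χ² = Σ (O − E)² / E
  starchy: (66 − 64)² / 64 = 0.0625
  sugary: (62 − 64)² / 64 = 0.0625
χ² = 0.0625 + 0.0625 = 0.125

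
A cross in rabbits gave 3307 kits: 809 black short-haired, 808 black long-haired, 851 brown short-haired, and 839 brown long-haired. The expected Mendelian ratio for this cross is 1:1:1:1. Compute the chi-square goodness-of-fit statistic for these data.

1.699

Under the 1:1:1:1 hypothesis (Σ ratio = 4, N = 3307):
  black short-haired: 3307 × 1/4 = 826.75
  black long-haired: 3307 × 1/4 = 826.75
  brown short-haired: 3307 × 1/4 = 826.75
  brown long-haired: 3307 × 1/4 = 826.75
χ² = Σ (O − E)² / E
  black short-haired: (809 − 826.75)² / 826.75 = 0.3811
  black long-haired: (808 − 826.75)² / 826.75 = 0.4252
  brown short-haired: (851 − 826.75)² / 826.75 = 0.7113
  brown long-haired: (839 − 826.75)² / 826.75 = 0.1815
χ² = 0.3811 + 0.4252 + 0.7113 + 0.1815 = 1.6991 ≈ 1.699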